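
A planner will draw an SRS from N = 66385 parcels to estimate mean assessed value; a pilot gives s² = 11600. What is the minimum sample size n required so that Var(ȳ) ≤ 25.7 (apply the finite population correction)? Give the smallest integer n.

449

Without fpc, n₀ = s²/D = 11600/25.7 = 451.3619.
With fpc, (1 − n/N)·s²/n ≤ D requires n ≥ n₀/(1 + n₀/N) = 451.3619/(1 + 451.3619/66385) = 448.3137.
Rounding up, n = 449.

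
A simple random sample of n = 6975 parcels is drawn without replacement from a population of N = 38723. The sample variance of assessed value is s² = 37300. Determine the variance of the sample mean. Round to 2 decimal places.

4.38

Under SRS without replacement, Var(ȳ) = (1 − f)·s²/n with f = n/N = 6975/38723 = 0.18012551.
Var(ȳ) = (1 − 0.18012551)·37300/6975 = 0.81987449·5.3476703 = 4.3844184.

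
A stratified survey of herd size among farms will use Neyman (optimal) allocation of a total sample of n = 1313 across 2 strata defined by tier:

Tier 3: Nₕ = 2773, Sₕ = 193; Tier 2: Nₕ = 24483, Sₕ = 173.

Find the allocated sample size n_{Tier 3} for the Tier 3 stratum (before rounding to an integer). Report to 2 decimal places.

147.29

Neyman allocation: nₕ = n·NₕSₕ / Σⱼ NⱼSⱼ.
Σ NⱼSⱼ = 2773·193 + 24483·173 = 4.770748 × 10^6.
n_{Tier 3} = 1313·2773·193 / (4.770748 × 10^6) = 147.29.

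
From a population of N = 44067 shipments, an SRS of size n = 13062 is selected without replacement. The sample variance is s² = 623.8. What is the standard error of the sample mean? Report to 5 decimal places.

0.18331

Under SRS without replacement, Var(ȳ) = (1 − f)·s²/n with f = n/N = 13062/44067 = 0.29641228.
Var(ȳ) = (1 − 0.29641228)·623.8/13062 = 0.70358772·0.047756852 = 0.033601135.
SE(ȳ) = √(0.033601135) = 0.18331.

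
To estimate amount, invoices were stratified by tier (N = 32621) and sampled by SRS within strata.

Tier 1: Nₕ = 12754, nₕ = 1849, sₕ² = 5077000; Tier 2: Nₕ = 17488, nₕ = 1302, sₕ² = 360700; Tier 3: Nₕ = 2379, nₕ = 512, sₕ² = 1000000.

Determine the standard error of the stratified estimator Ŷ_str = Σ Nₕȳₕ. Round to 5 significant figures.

684830

Var(Ŷ_str) = Σₕ Nₕ²(1 − fₕ)sₕ²/nₕ.
Tier 1: 12754²·(1 − 1849/12754)·5077000/1849 = 3.8189356 × 10^11.
Tier 2: 17488²·(1 − 1302/17488)·360700/1302 = 7.8417833 × 10^10.
Tier 3: 2379²·(1 − 512/2379)·1000000/512 = 8.6749863 × 10^9.
Sum = 4.6898638 × 10^11.
SE = √(4.6898638 × 10^11) = 684830.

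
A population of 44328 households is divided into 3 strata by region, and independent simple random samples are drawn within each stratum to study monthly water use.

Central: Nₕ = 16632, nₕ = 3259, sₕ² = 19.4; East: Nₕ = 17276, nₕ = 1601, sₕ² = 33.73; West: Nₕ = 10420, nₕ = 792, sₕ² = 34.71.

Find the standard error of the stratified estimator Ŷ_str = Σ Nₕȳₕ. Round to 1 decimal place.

Var(Ŷ_str) = Σₕ Nₕ²(1 − fₕ)sₕ²/nₕ.
Central: 16632²·(1 − 3259/16632)·19.4/3259 = 1.3240082 × 10^6.
East: 17276²·(1 − 1601/17276)·33.73/1601 = 5.7052641 × 10^6.
West: 10420²·(1 − 792/10420)·34.71/792 = 4.3967648 × 10^6.
Sum = 1.1426037 × 10^7.
SE = √(1.1426037 × 10^7) = 3380.2.

3380.2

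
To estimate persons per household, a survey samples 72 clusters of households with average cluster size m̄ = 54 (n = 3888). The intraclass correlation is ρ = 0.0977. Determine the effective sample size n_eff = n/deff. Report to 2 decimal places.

629.32

deff = 1 + (54 − 1)·0.0977 = 1 + 5.1781 = 6.1781.
n_eff = 3888 / 6.1781 = 629.32.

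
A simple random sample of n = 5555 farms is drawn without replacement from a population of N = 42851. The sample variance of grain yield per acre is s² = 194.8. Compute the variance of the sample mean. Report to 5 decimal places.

0.03052

Under SRS without replacement, Var(ȳ) = (1 − f)·s²/n with f = n/N = 5555/42851 = 0.12963525.
Var(ȳ) = (1 − 0.12963525)·194.8/5555 = 0.87036475·0.035067507 = 0.030521522.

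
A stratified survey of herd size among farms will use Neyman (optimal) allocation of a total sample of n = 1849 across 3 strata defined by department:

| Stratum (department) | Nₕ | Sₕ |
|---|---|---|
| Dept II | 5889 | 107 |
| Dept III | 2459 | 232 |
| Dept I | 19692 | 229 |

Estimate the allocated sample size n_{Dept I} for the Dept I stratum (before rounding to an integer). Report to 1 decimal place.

Neyman allocation: nₕ = n·NₕSₕ / Σⱼ NⱼSⱼ.
Σ NⱼSⱼ = 5889·107 + 2459·232 + 19692·229 = 5.710079 × 10^6.
n_{Dept I} = 1849·19692·229 / (5.710079 × 10^6) = 1460.2.

1460.2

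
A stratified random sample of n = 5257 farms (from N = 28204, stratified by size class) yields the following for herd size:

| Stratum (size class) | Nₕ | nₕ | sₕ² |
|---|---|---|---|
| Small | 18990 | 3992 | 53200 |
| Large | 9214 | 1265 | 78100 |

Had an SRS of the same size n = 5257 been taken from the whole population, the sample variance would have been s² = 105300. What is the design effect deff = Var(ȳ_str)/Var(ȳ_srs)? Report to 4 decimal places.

0.6416

Var(ȳ_str) = Σ Wₕ²(1−fₕ)sₕ²/nₕ with Wₕ = Nₕ/28204:
  Small: (18990/28204)²·(1−3992/18990)·53200/3992 = 4.7715338
  Large: (9214/28204)²·(1−1265/9214)·78100/1265 = 5.6845986
  → Var(ȳ_str) = 10.456132.
Var(ȳ_srs) = (1 − 5257/28204)·105300/5257 = 16.296923.
deff = 10.456132 / 16.296923 = 0.6416.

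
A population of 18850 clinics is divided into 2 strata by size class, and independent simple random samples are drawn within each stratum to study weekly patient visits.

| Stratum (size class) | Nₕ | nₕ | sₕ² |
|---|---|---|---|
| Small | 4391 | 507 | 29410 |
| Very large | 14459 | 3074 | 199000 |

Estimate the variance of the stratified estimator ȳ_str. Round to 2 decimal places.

32.78

Var(ȳ_str) = Σₕ Wₕ²(1 − fₕ)sₕ²/nₕ with Wₕ = Nₕ/N, N = 18850.
Small: Wₕ = 0.23294430; term = 0.23294430²·(1 − 0.11546345)·29410/507 = 2.7842422.
Very large: Wₕ = 0.76705570; term = 0.76705570²·(1 − 0.21260115)·199000/3074 = 29.991473.
Sum = 32.775715.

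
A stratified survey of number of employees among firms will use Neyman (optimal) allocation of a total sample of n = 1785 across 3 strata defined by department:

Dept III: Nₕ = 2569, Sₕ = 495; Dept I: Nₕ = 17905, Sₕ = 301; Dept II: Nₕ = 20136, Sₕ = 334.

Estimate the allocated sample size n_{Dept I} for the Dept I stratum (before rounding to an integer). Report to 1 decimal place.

Neyman allocation: nₕ = n·NₕSₕ / Σⱼ NⱼSⱼ.
Σ NⱼSⱼ = 2569·495 + 17905·301 + 20136·334 = 1.3386484 × 10^7.
n_{Dept I} = 1785·17905·301 / (1.3386484 × 10^7) = 718.6.

718.6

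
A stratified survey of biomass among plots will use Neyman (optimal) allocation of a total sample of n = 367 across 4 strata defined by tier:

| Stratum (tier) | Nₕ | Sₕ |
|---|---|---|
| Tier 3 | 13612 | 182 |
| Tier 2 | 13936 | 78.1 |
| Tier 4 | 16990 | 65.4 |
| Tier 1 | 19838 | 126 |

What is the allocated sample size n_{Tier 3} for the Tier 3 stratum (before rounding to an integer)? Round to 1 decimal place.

Neyman allocation: nₕ = n·NₕSₕ / Σⱼ NⱼSⱼ.
Σ NⱼSⱼ = 13612·182 + 13936·78.1 + 16990·65.4 + 19838·126 = 7.1765196 × 10^6.
n_{Tier 3} = 367·13612·182 / (7.1765196 × 10^6) = 126.7.

126.7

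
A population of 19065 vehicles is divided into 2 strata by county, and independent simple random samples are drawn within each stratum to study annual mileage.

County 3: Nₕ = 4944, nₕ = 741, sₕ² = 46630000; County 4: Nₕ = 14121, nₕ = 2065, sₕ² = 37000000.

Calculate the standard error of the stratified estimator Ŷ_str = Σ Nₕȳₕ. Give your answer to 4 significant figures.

Var(Ŷ_str) = Σₕ Nₕ²(1 − fₕ)sₕ²/nₕ.
County 3: 4944²·(1 − 741/4944)·46630000/741 = 1.3076306 × 10^12.
County 4: 14121²·(1 − 2065/14121)·37000000/2065 = 3.0503548 × 10^12.
Sum = 4.3579854 × 10^12.
SE = √(4.3579854 × 10^12) = 2.088 × 10^6.

2.088 × 10^6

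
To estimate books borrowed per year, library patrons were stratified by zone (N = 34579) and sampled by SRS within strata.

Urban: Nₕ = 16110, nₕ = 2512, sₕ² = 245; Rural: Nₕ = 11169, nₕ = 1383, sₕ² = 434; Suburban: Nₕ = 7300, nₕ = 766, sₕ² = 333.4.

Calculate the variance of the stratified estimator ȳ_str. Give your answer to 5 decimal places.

0.06392

Var(ȳ_str) = Σₕ Wₕ²(1 − fₕ)sₕ²/nₕ with Wₕ = Nₕ/N, N = 34579.
Urban: Wₕ = 0.46588970; term = 0.46588970²·(1 − 0.15592800)·245/2512 = 0.017868667.
Rural: Wₕ = 0.32299951; term = 0.32299951²·(1 − 0.12382487)·434/1383 = 0.028685485.
Suburban: Wₕ = 0.21111079; term = 0.21111079²·(1 − 0.10493151)·333.4/766 = 0.017362568.
Sum = 0.06391672.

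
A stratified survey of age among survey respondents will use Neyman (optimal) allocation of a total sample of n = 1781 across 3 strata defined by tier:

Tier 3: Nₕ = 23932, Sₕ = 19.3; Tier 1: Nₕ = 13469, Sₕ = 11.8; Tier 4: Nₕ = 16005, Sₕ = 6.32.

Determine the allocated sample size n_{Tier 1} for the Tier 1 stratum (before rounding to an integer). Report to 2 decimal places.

Neyman allocation: nₕ = n·NₕSₕ / Σⱼ NⱼSⱼ.
Σ NⱼSⱼ = 23932·19.3 + 13469·11.8 + 16005·6.32 = 721973.4.
n_{Tier 1} = 1781·13469·11.8 / 721973.4 = 392.07.

392.07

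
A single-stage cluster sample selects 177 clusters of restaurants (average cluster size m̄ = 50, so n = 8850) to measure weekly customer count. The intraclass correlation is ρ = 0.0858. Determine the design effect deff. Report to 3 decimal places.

5.204

deff = 1 + (50 − 1)·0.0858 = 1 + 4.2042 = 5.2042.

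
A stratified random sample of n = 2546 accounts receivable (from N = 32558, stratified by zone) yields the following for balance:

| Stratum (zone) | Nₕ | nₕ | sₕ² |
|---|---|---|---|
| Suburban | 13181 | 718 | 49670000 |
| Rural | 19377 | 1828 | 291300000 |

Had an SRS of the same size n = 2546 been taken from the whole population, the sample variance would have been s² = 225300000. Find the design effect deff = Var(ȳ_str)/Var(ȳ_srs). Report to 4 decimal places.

Var(ȳ_str) = Σ Wₕ²(1−fₕ)sₕ²/nₕ with Wₕ = Nₕ/32558:
  Suburban: (13181/32558)²·(1−718/13181)·49670000/718 = 10720.752
  Rural: (19377/32558)²·(1−1828/19377)·291300000/1828 = 51119.638
  → Var(ȳ_str) = 61840.39.
Var(ȳ_srs) = (1 − 2546/32558)·225300000/2546 = 81571.794.
deff = 61840.39 / 81571.794 = 0.7581.

0.7581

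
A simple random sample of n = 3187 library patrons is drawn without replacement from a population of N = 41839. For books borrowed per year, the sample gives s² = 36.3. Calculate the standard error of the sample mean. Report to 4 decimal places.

0.1026

Under SRS without replacement, Var(ȳ) = (1 − f)·s²/n with f = n/N = 3187/41839 = 0.07617295.
Var(ȳ) = (1 − 0.07617295)·36.3/3187 = 0.92382705·0.011390022 = 0.01052241.
SE(ȳ) = √(0.01052241) = 0.1026.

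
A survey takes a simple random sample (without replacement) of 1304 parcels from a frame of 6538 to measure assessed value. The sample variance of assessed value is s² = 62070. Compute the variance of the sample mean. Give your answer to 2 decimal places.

Under SRS without replacement, Var(ȳ) = (1 − f)·s²/n with f = n/N = 1304/6538 = 0.19944937.
Var(ȳ) = (1 − 0.19944937)·62070/1304 = 0.80055063·47.599693 = 38.105964.

38.11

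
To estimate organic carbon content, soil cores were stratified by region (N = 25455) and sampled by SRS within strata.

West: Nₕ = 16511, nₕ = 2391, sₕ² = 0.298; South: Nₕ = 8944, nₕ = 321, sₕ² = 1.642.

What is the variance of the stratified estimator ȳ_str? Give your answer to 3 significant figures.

6.54 × 10^-4

Var(ȳ_str) = Σₕ Wₕ²(1 − fₕ)sₕ²/nₕ with Wₕ = Nₕ/N, N = 25455.
West: Wₕ = 0.64863485; term = 0.64863485²·(1 − 0.14481255)·0.298/2391 = 4.4843403 × 10^-5.
South: Wₕ = 0.35136515; term = 0.35136515²·(1 − 0.03588998)·1.642/321 = 6.088525 × 10^-4.
Sum = 6.536959 × 10^-4.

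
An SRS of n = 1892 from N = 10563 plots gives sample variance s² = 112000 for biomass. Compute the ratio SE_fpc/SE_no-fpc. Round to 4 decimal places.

0.9060

f = n/N = 1892/10563 = 0.17911578.
SE_no-fpc = √(s²/n) = 7.6939338; SE_fpc = √((1−f)s²/n) = 6.9709088.
Ratio = √(1−f) = 0.90602661.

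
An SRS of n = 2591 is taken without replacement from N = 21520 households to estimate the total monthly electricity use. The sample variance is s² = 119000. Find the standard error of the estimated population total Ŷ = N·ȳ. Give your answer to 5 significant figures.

136780

Var(Ŷ) = N²·Var(ȳ) = N²·(1 − n/N)·s²/n.
f = 2591/21520 = 0.12039963; Var(ȳ) = 0.87960037·119000/2591 = 40.398473.
Var(Ŷ) = 21520² · 40.398473 = 1.8708953 × 10^10.
SE(Ŷ) = √(1.8708953 × 10^10) = 136780.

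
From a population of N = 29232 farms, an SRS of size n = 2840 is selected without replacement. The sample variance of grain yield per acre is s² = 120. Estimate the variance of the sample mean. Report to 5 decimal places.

Under SRS without replacement, Var(ȳ) = (1 − f)·s²/n with f = n/N = 2840/29232 = 0.09715380.
Var(ȳ) = (1 − 0.09715380)·120/2840 = 0.90284620·0.042253521 = 0.038148431.

0.03815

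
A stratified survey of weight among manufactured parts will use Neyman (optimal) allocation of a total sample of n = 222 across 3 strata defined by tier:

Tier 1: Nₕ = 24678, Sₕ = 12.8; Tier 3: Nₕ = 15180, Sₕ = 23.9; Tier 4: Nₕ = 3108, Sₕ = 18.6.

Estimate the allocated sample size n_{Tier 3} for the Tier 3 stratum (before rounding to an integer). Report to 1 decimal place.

109.4

Neyman allocation: nₕ = n·NₕSₕ / Σⱼ NⱼSⱼ.
Σ NⱼSⱼ = 24678·12.8 + 15180·23.9 + 3108·18.6 = 736489.2.
n_{Tier 3} = 222·15180·23.9 / 736489.2 = 109.4.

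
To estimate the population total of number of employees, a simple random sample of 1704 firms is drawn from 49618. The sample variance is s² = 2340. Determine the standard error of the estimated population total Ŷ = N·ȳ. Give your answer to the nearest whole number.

Var(Ŷ) = N²·Var(ȳ) = N²·(1 − n/N)·s²/n.
f = 1704/49618 = 0.03434238; Var(ȳ) = 0.96565762·2340/1704 = 1.3260791.
Var(Ŷ) = 49618² · 1.3260791 = 3.264735 × 10^9.
SE(Ŷ) = √(3.264735 × 10^9) = 57138.

57138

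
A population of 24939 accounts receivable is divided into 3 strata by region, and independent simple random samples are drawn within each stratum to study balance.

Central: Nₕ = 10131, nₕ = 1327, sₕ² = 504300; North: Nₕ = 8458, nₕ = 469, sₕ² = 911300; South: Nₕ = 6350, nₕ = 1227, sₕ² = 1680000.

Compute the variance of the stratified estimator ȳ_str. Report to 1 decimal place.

Var(ȳ_str) = Σₕ Wₕ²(1 − fₕ)sₕ²/nₕ with Wₕ = Nₕ/N, N = 24939.
Central: Wₕ = 0.40623120; term = 0.40623120²·(1 − 0.13098411)·504300/1327 = 54.499476.
North: Wₕ = 0.33914752; term = 0.33914752²·(1 − 0.05545046)·911300/469 = 211.10113.
South: Wₕ = 0.25462128; term = 0.25462128²·(1 − 0.19322835)·1680000/1227 = 71.615121.
Sum = 337.21573.

337.2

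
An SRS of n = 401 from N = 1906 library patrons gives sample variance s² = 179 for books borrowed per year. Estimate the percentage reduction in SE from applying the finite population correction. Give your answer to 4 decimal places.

f = n/N = 401/1906 = 0.21038825.
SE_no-fpc = √(s²/n) = 0.66811978; SE_fpc = √((1−f)s²/n) = 0.59369191.
Ratio = √(1−f) = 0.88860101. Reduction = 100·(1 − 0.88860101) = 11.1399%.

11.1399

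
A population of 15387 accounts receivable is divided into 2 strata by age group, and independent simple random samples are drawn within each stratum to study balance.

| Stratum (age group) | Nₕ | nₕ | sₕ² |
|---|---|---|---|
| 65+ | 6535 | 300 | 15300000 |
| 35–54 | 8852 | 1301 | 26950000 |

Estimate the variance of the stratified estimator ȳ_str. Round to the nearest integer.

14625

Var(ȳ_str) = Σₕ Wₕ²(1 − fₕ)sₕ²/nₕ with Wₕ = Nₕ/N, N = 15387.
65+: Wₕ = 0.42470917; term = 0.42470917²·(1 − 0.04590666)·15300000/300 = 8776.964.
35–54: Wₕ = 0.57529083; term = 0.57529083²·(1 − 0.14697244)·26950000/1301 = 5848.1626.
Sum = 14625.127.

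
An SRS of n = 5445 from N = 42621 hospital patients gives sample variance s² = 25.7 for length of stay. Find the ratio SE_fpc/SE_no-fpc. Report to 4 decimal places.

0.9339

f = n/N = 5445/42621 = 0.12775392.
SE_no-fpc = √(s²/n) = 0.068701722; SE_fpc = √((1−f)s²/n) = 0.064163365.
Ratio = √(1−f) = 0.93394115.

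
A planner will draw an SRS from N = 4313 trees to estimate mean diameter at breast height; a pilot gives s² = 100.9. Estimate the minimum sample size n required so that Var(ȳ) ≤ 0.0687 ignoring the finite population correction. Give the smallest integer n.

Without fpc, n₀ = s²/D = 100.9/0.0687 = 1468.7045.
Rounding up, n = 1469.

1469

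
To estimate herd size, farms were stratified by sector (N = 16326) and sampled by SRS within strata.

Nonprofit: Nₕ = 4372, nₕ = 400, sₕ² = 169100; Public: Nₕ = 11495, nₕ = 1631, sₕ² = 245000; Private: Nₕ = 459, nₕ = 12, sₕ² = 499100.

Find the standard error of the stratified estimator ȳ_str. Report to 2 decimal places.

Var(ȳ_str) = Σₕ Wₕ²(1 − fₕ)sₕ²/nₕ with Wₕ = Nₕ/N, N = 16326.
Nonprofit: Wₕ = 0.26779370; term = 0.26779370²·(1 − 0.09149131)·169100/400 = 27.543138.
Public: Wₕ = 0.70409163; term = 0.70409163²·(1 − 0.14188778)·245000/1631 = 63.902019.
Private: Wₕ = 0.02811466; term = 0.02811466²·(1 − 0.02614379)·499100/12 = 32.015991.
Sum = 123.46115.
SE = √(123.46115) = 11.11.

11.11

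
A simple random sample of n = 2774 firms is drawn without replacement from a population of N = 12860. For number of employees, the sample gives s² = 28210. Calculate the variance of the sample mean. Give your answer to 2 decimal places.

7.98

Under SRS without replacement, Var(ȳ) = (1 − f)·s²/n with f = n/N = 2774/12860 = 0.21570762.
Var(ȳ) = (1 − 0.21570762)·28210/2774 = 0.78429238·10.16943 = 7.9758068.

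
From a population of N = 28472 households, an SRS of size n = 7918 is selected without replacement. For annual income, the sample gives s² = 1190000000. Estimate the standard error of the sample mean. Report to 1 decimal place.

Under SRS without replacement, Var(ȳ) = (1 − f)·s²/n with f = n/N = 7918/28472 = 0.27809778.
Var(ȳ) = (1 − 0.27809778)·1190000000/7918 = 0.72190222·150290.48 = 108495.03.
SE(ȳ) = √(108495.03) = 329.4.

329.4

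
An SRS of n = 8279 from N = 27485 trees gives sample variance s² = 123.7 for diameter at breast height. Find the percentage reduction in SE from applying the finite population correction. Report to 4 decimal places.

16.4069

f = n/N = 8279/27485 = 0.30121885.
SE_no-fpc = √(s²/n) = 0.12223509; SE_fpc = √((1−f)s²/n) = 0.10218014.
Ratio = √(1−f) = 0.83593131. Reduction = 100·(1 − 0.83593131) = 16.4069%.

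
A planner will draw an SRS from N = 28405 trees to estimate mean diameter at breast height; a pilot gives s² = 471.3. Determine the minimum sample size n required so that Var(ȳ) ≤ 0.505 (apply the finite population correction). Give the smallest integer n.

Without fpc, n₀ = s²/D = 471.3/0.505 = 933.2673.
With fpc, (1 − n/N)·s²/n ≤ D requires n ≥ n₀/(1 + n₀/N) = 933.2673/(1 + 933.2673/28405) = 903.5795.
Rounding up, n = 904.

904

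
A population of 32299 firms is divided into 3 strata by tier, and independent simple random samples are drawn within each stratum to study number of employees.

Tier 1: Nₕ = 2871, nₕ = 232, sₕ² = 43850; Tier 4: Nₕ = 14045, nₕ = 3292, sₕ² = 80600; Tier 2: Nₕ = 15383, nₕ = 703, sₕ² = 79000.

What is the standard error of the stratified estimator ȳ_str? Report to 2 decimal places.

5.41

Var(ȳ_str) = Σₕ Wₕ²(1 − fₕ)sₕ²/nₕ with Wₕ = Nₕ/N, N = 32299.
Tier 1: Wₕ = 0.08888820; term = 0.08888820²·(1 − 0.08080808)·43850/232 = 1.3727013.
Tier 4: Wₕ = 0.43484318; term = 0.43484318²·(1 − 0.23438946)·80600/3292 = 3.5444467.
Tier 2: Wₕ = 0.47626862; term = 0.47626862²·(1 − 0.04569980)·79000/703 = 24.32544.
Sum = 29.242588.
SE = √(29.242588) = 5.41.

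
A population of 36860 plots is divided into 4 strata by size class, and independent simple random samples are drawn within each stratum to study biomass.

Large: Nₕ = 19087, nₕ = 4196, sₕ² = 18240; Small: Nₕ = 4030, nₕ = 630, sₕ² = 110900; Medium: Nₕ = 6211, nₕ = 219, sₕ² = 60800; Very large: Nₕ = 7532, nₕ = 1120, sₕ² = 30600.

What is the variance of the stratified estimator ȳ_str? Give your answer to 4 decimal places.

11.2605

Var(ȳ_str) = Σₕ Wₕ²(1 − fₕ)sₕ²/nₕ with Wₕ = Nₕ/N, N = 36860.
Large: Wₕ = 0.51782420; term = 0.51782420²·(1 − 0.21983549)·18240/4196 = 0.90936918.
Small: Wₕ = 0.10933261; term = 0.10933261²·(1 − 0.15632754)·110900/630 = 1.7752695.
Medium: Wₕ = 0.16850244; term = 0.16850244²·(1 − 0.03526002)·60800/219 = 7.6047009.
Very large: Wₕ = 0.20434075; term = 0.20434075²·(1 − 0.14869888)·30600/1120 = 0.97117293.
Sum = 11.260513.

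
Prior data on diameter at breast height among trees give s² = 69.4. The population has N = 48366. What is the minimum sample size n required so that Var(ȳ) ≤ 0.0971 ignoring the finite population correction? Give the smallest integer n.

715

Without fpc, n₀ = s²/D = 69.4/0.0971 = 714.7271.
Rounding up, n = 715.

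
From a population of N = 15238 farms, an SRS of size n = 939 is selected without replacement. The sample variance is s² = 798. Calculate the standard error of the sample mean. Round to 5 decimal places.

0.89301

Under SRS without replacement, Var(ȳ) = (1 − f)·s²/n with f = n/N = 939/15238 = 0.06162226.
Var(ȳ) = (1 − 0.06162226)·798/939 = 0.93837774·0.84984026 = 0.79747118.
SE(ȳ) = √(0.79747118) = 0.89301.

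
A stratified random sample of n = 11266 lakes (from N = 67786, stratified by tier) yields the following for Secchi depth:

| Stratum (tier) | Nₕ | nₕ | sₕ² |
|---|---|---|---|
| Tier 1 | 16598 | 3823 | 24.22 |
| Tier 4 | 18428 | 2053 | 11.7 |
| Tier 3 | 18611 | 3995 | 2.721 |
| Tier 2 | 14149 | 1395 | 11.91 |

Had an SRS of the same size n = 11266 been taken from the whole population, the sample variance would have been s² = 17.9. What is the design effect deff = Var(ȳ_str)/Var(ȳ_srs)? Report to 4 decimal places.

Var(ȳ_str) = Σ Wₕ²(1−fₕ)sₕ²/nₕ with Wₕ = Nₕ/67786:
  Tier 1: (16598/67786)²·(1−3823/16598)·24.22/3823 = 2.9235229 × 10^-4
  Tier 4: (18428/67786)²·(1−2053/18428)·11.7/2053 = 3.7426258 × 10^-4
  Tier 3: (18611/67786)²·(1−3995/18611)·2.721/3995 = 4.0320879 × 10^-5
  Tier 2: (14149/67786)²·(1−1395/14149)·11.91/1395 = 3.3529702 × 10^-4
  → Var(ȳ_str) = 0.0010422328.
Var(ȳ_srs) = (1 − 11266/67786)·17.9/11266 = 0.0013247851.
deff = 0.0010422328 / 0.0013247851 = 0.7867.

0.7867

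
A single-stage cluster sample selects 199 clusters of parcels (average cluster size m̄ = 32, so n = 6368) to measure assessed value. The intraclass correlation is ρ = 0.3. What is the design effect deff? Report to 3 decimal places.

10.300

deff = 1 + (32 − 1)·0.3 = 1 + 9.3 = 10.3.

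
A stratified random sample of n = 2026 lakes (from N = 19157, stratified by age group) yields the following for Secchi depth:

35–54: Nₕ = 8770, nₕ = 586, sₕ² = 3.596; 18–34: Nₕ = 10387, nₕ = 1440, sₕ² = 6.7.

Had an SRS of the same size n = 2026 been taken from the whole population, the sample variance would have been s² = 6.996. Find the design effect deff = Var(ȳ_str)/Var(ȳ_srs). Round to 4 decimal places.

0.7702

Var(ȳ_str) = Σ Wₕ²(1−fₕ)sₕ²/nₕ with Wₕ = Nₕ/19157:
  35–54: (8770/19157)²·(1−586/8770)·3.596/586 = 0.001200141
  18–34: (10387/19157)²·(1−1440/10387)·6.7/1440 = 0.0011782159
  → Var(ȳ_str) = 0.0023783569.
Var(ȳ_srs) = (1 − 2026/19157)·6.996/2026 = 0.0030879167.
deff = 0.0023783569 / 0.0030879167 = 0.7702.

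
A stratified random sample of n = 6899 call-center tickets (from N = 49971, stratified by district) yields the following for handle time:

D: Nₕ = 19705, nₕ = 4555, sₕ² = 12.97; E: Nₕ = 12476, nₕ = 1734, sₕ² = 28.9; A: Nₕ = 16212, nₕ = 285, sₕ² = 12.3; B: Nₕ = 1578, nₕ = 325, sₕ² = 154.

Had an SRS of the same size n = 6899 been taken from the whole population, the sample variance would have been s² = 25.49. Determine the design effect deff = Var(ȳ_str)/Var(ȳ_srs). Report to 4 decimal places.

Var(ȳ_str) = Σ Wₕ²(1−fₕ)sₕ²/nₕ with Wₕ = Nₕ/49971:
  D: (19705/49971)²·(1−4555/19705)·12.97/4555 = 3.4041178 × 10^-4
  E: (12476/49971)²·(1−1734/12476)·28.9/1734 = 8.9448525 × 10^-4
  A: (16212/49971)²·(1−285/16212)·12.3/285 = 0.0044626697
  B: (1578/49971)²·(1−325/1578)·154/325 = 3.7519699 × 10^-4
  → Var(ȳ_str) = 0.0060727637.
Var(ȳ_srs) = (1 − 6899/49971)·25.49/6899 = 0.0031846425.
deff = 0.0060727637 / 0.0031846425 = 1.9069.

1.9069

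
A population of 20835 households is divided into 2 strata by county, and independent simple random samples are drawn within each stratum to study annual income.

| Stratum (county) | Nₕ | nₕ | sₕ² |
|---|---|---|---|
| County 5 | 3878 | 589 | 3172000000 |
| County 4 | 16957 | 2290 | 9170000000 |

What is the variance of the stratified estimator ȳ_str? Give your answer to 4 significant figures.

Var(ȳ_str) = Σₕ Wₕ²(1 − fₕ)sₕ²/nₕ with Wₕ = Nₕ/N, N = 20835.
County 5: Wₕ = 0.18612911; term = 0.18612911²·(1 − 0.15188241)·3172000000/589 = 158235.
County 4: Wₕ = 0.81387089; term = 0.81387089²·(1 − 0.13504747)·9170000000/2290 = 2.2942311 × 10^6.
Sum = 2.4524661 × 10^6.

2.452 × 10^6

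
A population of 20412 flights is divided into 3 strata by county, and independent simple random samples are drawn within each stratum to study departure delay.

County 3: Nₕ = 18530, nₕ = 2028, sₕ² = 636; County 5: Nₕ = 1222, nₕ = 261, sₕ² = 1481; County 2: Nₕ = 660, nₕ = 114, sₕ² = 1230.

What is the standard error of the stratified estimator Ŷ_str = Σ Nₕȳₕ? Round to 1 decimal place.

Var(Ŷ_str) = Σₕ Nₕ²(1 − fₕ)sₕ²/nₕ.
County 3: 18530²·(1 − 2028/18530)·636/2028 = 9.5896149 × 10^7.
County 5: 1222²·(1 − 261/1222)·1481/261 = 6.6636035 × 10^6.
County 2: 660²·(1 − 114/660)·1230/114 = 3.8880947 × 10^6.
Sum = 1.0644785 × 10^8.
SE = √(1.0644785 × 10^8) = 10317.4.

10317.4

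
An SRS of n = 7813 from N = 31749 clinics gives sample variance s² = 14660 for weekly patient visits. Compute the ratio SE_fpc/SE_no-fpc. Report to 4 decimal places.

0.8683

f = n/N = 7813/31749 = 0.24608649.
SE_no-fpc = √(s²/n) = 1.3698029; SE_fpc = √((1−f)s²/n) = 1.1893751.
Ratio = √(1−f) = 0.86828193.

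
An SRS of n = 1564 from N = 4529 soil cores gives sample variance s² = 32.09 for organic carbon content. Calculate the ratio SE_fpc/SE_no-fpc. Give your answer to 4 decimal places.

0.8091

f = n/N = 1564/4529 = 0.34533009.
SE_no-fpc = √(s²/n) = 0.14324072; SE_fpc = √((1−f)s²/n) = 0.11589846.
Ratio = √(1−f) = 0.80911674.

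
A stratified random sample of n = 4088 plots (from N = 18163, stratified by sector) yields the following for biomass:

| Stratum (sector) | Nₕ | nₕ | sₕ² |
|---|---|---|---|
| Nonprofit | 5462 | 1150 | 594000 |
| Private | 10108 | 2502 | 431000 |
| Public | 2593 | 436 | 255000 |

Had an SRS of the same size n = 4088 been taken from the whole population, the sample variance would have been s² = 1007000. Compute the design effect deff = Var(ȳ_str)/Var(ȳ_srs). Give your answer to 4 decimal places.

Var(ȳ_str) = Σ Wₕ²(1−fₕ)sₕ²/nₕ with Wₕ = Nₕ/18163:
  Nonprofit: (5462/18163)²·(1−1150/5462)·594000/1150 = 36.876007
  Private: (10108/18163)²·(1−2502/10108)·431000/2502 = 40.145452
  Public: (2593/18163)²·(1−436/2593)·255000/436 = 9.9158783
  → Var(ȳ_str) = 86.937337.
Var(ȳ_srs) = (1 − 4088/18163)·1007000/4088 = 190.88834.
deff = 86.937337 / 190.88834 = 0.4554.

0.4554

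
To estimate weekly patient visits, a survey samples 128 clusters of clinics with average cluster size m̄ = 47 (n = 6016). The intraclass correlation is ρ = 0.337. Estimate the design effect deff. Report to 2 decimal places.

16.50

deff = 1 + (47 − 1)·0.337 = 1 + 15.502 = 16.502.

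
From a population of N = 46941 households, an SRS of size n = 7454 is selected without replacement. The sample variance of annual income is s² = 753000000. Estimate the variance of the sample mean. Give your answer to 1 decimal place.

Under SRS without replacement, Var(ȳ) = (1 − f)·s²/n with f = n/N = 7454/46941 = 0.15879508.
Var(ȳ) = (1 − 0.15879508)·753000000/7454 = 0.84120492·101019.59 = 84978.173.

84978.2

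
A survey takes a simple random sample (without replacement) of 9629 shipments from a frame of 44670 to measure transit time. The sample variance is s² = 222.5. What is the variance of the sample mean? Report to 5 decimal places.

0.01813

Under SRS without replacement, Var(ȳ) = (1 − f)·s²/n with f = n/N = 9629/44670 = 0.21555854.
Var(ȳ) = (1 − 0.21555854)·222.5/9629 = 0.78444146·0.02310728 = 0.018126309.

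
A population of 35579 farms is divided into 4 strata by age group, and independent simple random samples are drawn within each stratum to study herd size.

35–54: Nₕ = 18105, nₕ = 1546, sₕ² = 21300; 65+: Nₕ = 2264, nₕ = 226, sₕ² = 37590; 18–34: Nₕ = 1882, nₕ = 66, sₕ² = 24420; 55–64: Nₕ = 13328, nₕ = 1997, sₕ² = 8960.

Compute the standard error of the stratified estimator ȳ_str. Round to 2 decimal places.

Var(ȳ_str) = Σₕ Wₕ²(1 − fₕ)sₕ²/nₕ with Wₕ = Nₕ/N, N = 35579.
35–54: Wₕ = 0.50886759; term = 0.50886759²·(1 − 0.08539078)·21300/1546 = 3.2629865.
65+: Wₕ = 0.06363304; term = 0.06363304²·(1 − 0.09982332)·37590/226 = 0.60625735.
18–34: Wₕ = 0.05289637; term = 0.05289637²·(1 − 0.03506908)·24420/66 = 0.99896371.
55–64: Wₕ = 0.37460300; term = 0.37460300²·(1 − 0.14983493)·8960/1997 = 0.53527344.
Sum = 5.403481.
SE = √(5.403481) = 2.32.

2.32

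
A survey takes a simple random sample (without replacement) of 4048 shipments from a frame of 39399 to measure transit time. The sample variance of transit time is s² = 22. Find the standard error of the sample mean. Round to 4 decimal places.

Under SRS without replacement, Var(ȳ) = (1 − f)·s²/n with f = n/N = 4048/39399 = 0.10274372.
Var(ȳ) = (1 − 0.10274372)·22/4048 = 0.89725628·0.0054347826 = 0.0048763928.
SE(ȳ) = √(0.0048763928) = 0.0698.

0.0698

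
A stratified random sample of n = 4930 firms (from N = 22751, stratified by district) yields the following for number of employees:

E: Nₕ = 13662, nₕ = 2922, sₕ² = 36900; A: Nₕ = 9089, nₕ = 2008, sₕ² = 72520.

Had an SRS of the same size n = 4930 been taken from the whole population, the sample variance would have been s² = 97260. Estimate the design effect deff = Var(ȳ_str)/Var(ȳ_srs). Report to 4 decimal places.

0.5222

Var(ȳ_str) = Σ Wₕ²(1−fₕ)sₕ²/nₕ with Wₕ = Nₕ/22751:
  E: (13662/22751)²·(1−2922/13662)·36900/2922 = 3.579841
  A: (9089/22751)²·(1−2008/9089)·72520/2008 = 4.4905941
  → Var(ȳ_str) = 8.0704351.
Var(ȳ_srs) = (1 − 4930/22751)·97260/4930 = 15.453218.
deff = 8.0704351 / 15.453218 = 0.5222.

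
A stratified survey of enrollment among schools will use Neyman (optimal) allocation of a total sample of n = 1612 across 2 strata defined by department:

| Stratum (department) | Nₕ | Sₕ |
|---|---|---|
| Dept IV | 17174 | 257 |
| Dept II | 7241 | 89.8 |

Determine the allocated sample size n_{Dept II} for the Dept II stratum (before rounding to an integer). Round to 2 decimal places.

206.99

Neyman allocation: nₕ = n·NₕSₕ / Σⱼ NⱼSⱼ.
Σ NⱼSⱼ = 17174·257 + 7241·89.8 = 5.0639598 × 10^6.
n_{Dept II} = 1612·7241·89.8 / (5.0639598 × 10^6) = 206.99.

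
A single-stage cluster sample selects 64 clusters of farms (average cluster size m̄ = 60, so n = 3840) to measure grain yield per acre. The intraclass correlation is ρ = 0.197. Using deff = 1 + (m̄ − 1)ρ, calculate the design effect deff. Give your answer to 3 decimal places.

deff = 1 + (60 − 1)·0.197 = 1 + 11.623 = 12.623.

12.623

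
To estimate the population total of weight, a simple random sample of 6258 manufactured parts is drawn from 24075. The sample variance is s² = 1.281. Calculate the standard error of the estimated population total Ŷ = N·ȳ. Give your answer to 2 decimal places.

296.32

Var(Ŷ) = N²·Var(ȳ) = N²·(1 − n/N)·s²/n.
f = 6258/24075 = 0.25993769; Var(ȳ) = 0.74006231·1.281/6258 = 1.5148926 × 10^-4.
Var(Ŷ) = 24075² · (1.5148926 × 10^-4) = 87804.027.
SE(Ŷ) = √(87804.027) = 296.32.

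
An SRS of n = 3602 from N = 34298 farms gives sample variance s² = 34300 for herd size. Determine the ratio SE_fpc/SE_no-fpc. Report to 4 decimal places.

0.9460

f = n/N = 3602/34298 = 0.10502070.
SE_no-fpc = √(s²/n) = 3.0858528; SE_fpc = √((1−f)s²/n) = 2.91932.
Ratio = √(1−f) = 0.94603346.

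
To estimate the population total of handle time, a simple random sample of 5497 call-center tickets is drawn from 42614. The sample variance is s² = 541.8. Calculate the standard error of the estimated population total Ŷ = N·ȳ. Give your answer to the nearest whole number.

Var(Ŷ) = N²·Var(ȳ) = N²·(1 − n/N)·s²/n.
f = 5497/42614 = 0.12899517; Var(ȳ) = 0.87100483·541.8/5497 = 0.085848721.
Var(Ŷ) = 42614² · 0.085848721 = 1.5589724 × 10^8.
SE(Ŷ) = √(1.5589724 × 10^8) = 12486.

12486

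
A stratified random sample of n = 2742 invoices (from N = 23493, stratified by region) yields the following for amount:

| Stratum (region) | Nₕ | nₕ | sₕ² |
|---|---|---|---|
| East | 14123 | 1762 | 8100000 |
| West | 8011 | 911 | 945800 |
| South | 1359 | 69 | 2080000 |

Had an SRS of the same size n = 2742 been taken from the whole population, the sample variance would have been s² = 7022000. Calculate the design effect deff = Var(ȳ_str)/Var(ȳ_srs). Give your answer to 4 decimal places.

0.7324

Var(ȳ_str) = Σ Wₕ²(1−fₕ)sₕ²/nₕ with Wₕ = Nₕ/23493:
  East: (14123/23493)²·(1−1762/14123)·8100000/1762 = 1454.0613
  West: (8011/23493)²·(1−911/8011)·945800/911 = 106.99145
  South: (1359/23493)²·(1−69/1359)·2080000/69 = 95.751691
  → Var(ȳ_str) = 1656.8044.
Var(ȳ_srs) = (1 − 2742/23493)·7022000/2742 = 2262.0069.
deff = 1656.8044 / 2262.0069 = 0.7324.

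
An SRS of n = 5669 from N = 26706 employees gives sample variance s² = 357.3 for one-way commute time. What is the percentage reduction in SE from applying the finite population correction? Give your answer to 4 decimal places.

f = n/N = 5669/26706 = 0.21227440.
SE_no-fpc = √(s²/n) = 0.25105177; SE_fpc = √((1−f)s²/n) = 0.22281825.
Ratio = √(1−f) = 0.88753907. Reduction = 100·(1 − 0.88753907) = 11.2461%.

11.2461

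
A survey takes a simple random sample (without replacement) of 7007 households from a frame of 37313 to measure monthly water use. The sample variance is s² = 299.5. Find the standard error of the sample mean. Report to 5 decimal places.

0.18632

Under SRS without replacement, Var(ȳ) = (1 − f)·s²/n with f = n/N = 7007/37313 = 0.18778978.
Var(ȳ) = (1 − 0.18778978)·299.5/7007 = 0.81221022·0.042742971 = 0.034716278.
SE(ȳ) = √(0.034716278) = 0.18632.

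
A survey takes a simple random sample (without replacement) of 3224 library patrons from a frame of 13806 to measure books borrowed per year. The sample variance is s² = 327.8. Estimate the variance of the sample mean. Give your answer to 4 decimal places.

Under SRS without replacement, Var(ȳ) = (1 − f)·s²/n with f = n/N = 3224/13806 = 0.23352166.
Var(ȳ) = (1 − 0.23352166)·327.8/3224 = 0.76647834·0.10167494 = 0.077931638.

0.0779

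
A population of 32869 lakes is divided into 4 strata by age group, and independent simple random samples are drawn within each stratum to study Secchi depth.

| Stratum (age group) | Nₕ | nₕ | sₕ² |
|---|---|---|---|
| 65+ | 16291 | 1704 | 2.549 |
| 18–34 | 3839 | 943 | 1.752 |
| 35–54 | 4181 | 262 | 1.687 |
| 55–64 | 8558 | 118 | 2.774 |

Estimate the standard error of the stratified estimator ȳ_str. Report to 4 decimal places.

0.0449

Var(ȳ_str) = Σₕ Wₕ²(1 − fₕ)sₕ²/nₕ with Wₕ = Nₕ/N, N = 32869.
65+: Wₕ = 0.49563418; term = 0.49563418²·(1 − 0.10459763)·2.549/1704 = 3.2903416 × 10^-4.
18–34: Wₕ = 0.11679698; term = 0.11679698²·(1 − 0.24563688)·1.752/943 = 1.9119041 × 10^-5.
35–54: Wₕ = 0.12720192; term = 0.12720192²·(1 − 0.06266443)·1.687/262 = 9.7655395 × 10^-5.
55–64: Wₕ = 0.26036691; term = 0.26036691²·(1 − 0.01378827)·2.774/118 = 0.0015716875.
Sum = 0.0020174961.
SE = √(0.0020174961) = 0.0449.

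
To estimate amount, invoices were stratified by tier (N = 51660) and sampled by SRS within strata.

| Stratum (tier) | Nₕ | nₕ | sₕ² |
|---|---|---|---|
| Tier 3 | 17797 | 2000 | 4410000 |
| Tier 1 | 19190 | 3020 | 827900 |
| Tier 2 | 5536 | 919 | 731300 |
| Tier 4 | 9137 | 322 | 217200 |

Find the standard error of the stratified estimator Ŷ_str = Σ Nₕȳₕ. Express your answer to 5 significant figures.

882980

Var(Ŷ_str) = Σₕ Nₕ²(1 − fₕ)sₕ²/nₕ.
Tier 3: 17797²·(1 − 2000/17797)·4410000/2000 = 6.1991196 × 10^11.
Tier 1: 19190²·(1 − 3020/19190)·827900/3020 = 8.5065985 × 10^10.
Tier 2: 5536²·(1 − 919/5536)·731300/919 = 2.0339301 × 10^10.
Tier 4: 9137²·(1 − 322/9137)·217200/322 = 5.4328772 × 10^10.
Sum = 7.7964602 × 10^11.
SE = √(7.7964602 × 10^11) = 882980.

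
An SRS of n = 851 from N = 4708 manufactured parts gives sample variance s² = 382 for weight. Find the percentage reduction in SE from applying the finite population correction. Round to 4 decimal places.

9.4879

f = n/N = 851/4708 = 0.18075616.
SE_no-fpc = √(s²/n) = 0.66998781; SE_fpc = √((1−f)s²/n) = 0.60641997.
Ratio = √(1−f) = 0.90512090. Reduction = 100·(1 − 0.90512090) = 9.4879%.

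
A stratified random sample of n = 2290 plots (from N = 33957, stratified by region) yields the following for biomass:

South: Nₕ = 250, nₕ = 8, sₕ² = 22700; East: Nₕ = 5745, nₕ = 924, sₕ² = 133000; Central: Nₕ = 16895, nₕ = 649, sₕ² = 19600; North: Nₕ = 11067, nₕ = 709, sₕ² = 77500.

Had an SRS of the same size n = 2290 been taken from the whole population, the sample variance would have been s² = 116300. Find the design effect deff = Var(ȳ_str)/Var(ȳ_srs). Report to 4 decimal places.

Var(ȳ_str) = Σ Wₕ²(1−fₕ)sₕ²/nₕ with Wₕ = Nₕ/33957:
  South: (250/33957)²·(1−8/250)·22700/8 = 0.14887872
  East: (5745/33957)²·(1−924/5745)·133000/924 = 3.4573887
  Central: (16895/33957)²·(1−649/16895)·19600/649 = 7.1888164
  North: (11067/33957)²·(1−709/11067)·77500/709 = 10.866825
  → Var(ȳ_str) = 21.661909.
Var(ȳ_srs) = (1 − 2290/33957)·116300/2290 = 47.361106.
deff = 21.661909 / 47.361106 = 0.4574.

0.4574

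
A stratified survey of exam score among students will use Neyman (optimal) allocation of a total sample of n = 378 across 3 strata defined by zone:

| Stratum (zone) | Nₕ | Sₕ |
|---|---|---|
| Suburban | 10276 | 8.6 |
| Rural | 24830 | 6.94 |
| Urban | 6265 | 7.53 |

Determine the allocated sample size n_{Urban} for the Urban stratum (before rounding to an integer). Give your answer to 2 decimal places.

57.92

Neyman allocation: nₕ = n·NₕSₕ / Σⱼ NⱼSⱼ.
Σ NⱼSⱼ = 10276·8.6 + 24830·6.94 + 6265·7.53 = 307869.25.
n_{Urban} = 378·6265·7.53 / 307869.25 = 57.92.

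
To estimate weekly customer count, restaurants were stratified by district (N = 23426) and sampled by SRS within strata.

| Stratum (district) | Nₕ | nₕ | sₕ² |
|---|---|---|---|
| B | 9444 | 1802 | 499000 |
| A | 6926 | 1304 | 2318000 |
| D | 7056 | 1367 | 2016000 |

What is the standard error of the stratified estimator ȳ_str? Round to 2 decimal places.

16.44

Var(ȳ_str) = Σₕ Wₕ²(1 − fₕ)sₕ²/nₕ with Wₕ = Nₕ/N, N = 23426.
B: Wₕ = 0.40314181; term = 0.40314181²·(1 − 0.19080898)·499000/1802 = 36.417698.
A: Wₕ = 0.29565440; term = 0.29565440²·(1 − 0.18827606)·2318000/1304 = 126.1284.
D: Wₕ = 0.30120379; term = 0.30120379²·(1 − 0.19373583)·2016000/1367 = 107.87486.
Sum = 270.42096.
SE = √(270.42096) = 16.44.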